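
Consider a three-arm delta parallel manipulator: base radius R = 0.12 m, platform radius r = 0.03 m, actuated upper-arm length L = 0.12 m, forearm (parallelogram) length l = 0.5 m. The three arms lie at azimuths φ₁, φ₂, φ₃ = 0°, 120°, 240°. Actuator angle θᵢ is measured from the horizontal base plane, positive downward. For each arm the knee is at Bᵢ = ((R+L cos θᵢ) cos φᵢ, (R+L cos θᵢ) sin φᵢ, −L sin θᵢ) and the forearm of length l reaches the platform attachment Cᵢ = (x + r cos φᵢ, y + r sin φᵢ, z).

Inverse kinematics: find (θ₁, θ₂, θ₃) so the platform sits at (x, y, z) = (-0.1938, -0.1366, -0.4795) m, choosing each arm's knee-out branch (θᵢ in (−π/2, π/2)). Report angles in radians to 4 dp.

θ₁ = 1.3089, θ₂ = 0.7856, θ₃ = -0.0873

φ1=0.0° → target in arm frame (-0.1938, -0.1366)
  A=0.2838, B=-0.4795, C=(l²−L²−A²−y'²−z²)/(2L)=-0.3897
  γ=atan2(-0.4795,0.2838)=-1.0364;  ψ=arccos(-0.6994)=2.3453;  θ1=γ+ψ≈1.3089
rotate P by −φ2: (-0.0214, 0.2361, -0.4795)
  A=0.1114, B=-0.4795, C=(l²−L²−A²−y'²−z²)/(2L)=-0.2604
  γ=atan2(-0.4795,0.1114)=-1.3425;  ψ=arccos(-0.5289)=2.1281;  θ2=γ+ψ≈0.7856
φ3=240.0° → target in arm frame (0.2152, -0.0995)
  A cos θ + B sin θ = C:  -0.1252·cos θ + -0.4795·sin θ = -0.0829
  √(A²+B²)=0.4956;  θ3 = -1.8262+1.7389 ≈ -0.0873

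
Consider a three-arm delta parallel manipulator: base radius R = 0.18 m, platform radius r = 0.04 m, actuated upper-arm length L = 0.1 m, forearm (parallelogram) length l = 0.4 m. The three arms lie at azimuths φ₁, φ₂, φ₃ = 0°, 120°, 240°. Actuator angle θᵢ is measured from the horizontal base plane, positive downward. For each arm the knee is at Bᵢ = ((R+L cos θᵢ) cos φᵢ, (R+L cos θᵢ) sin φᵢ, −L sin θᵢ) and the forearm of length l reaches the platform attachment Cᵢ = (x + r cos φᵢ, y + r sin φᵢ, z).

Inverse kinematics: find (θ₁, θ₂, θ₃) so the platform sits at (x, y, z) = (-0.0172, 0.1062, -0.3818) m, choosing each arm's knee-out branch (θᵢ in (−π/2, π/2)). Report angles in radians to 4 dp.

θ₁ = 0.7854, θ₂ = 0.0871, θ₃ = 1.1340

φ1=0.0° → target in arm frame (-0.0172, 0.1062)
  A cos θ + B sin θ = C:  0.1572·cos θ + -0.3818·sin θ = -0.1588
  θ1 = atan2(B,A) + arccos(C/0.4129) = 0.7854
φ2=120.0° → target in arm frame (0.1006, -0.0382)
  A=0.0394, B=-0.3818, C=(l²−L²−A²−y'²−z²)/(2L)=0.0061
  γ=atan2(-0.3818,0.0394)=-1.4679;  ψ=arccos(0.0158)=1.5550;  θ2=γ+ψ≈0.0871
rotate P by −φ3: (-0.0834, -0.0680, -0.3818)
  A=0.2234, B=-0.3818, C=(l²−L²−A²−y'²−z²)/(2L)=-0.2514
  θ3 = atan2(B,A) + arccos(C/0.4423) = 1.1340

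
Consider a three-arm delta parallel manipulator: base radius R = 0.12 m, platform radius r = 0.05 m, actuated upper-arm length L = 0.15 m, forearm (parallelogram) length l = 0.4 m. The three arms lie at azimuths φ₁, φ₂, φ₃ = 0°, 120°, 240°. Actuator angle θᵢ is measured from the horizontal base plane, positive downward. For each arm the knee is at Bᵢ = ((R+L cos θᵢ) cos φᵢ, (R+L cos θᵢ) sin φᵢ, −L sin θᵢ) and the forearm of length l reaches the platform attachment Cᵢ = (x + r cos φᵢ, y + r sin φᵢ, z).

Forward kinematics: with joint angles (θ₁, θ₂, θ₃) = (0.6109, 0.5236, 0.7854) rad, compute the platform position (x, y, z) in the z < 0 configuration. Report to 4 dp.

O1 = (0.1929·cos0.0°, 0.1929·sin0.0°, -0.0860) = (0.1929, 0.0000, -0.0860)
O2 = (0.1999·cos120.0°, 0.1999·sin120.0°, -0.0750) = (-0.1000, 0.1731, -0.0750)
φ3=240.0°: virtual centre (-0.0880, -0.1525, -0.1061), radius l
eliminate P² terms by subtracting sphere 1 from 2 and 3
linear system: -0.5856x+0.3462y = 0.0010−0.0221z; -0.5618x+-0.3050y = -0.0024−-0.0401z
Cramer: x(z) = 0.0014-0.0191z;  y(z) = 0.0052-0.0961z
quadratic in z: (1.0096)z²+(0.1784)z+(-0.1159)=0, √Δ=0.7070 → z ∈ {-0.4385, 0.2618}; z = -0.4385 (taking z<0)
x = 0.0098, y = 0.0473

(0.0098, 0.0473, -0.4385)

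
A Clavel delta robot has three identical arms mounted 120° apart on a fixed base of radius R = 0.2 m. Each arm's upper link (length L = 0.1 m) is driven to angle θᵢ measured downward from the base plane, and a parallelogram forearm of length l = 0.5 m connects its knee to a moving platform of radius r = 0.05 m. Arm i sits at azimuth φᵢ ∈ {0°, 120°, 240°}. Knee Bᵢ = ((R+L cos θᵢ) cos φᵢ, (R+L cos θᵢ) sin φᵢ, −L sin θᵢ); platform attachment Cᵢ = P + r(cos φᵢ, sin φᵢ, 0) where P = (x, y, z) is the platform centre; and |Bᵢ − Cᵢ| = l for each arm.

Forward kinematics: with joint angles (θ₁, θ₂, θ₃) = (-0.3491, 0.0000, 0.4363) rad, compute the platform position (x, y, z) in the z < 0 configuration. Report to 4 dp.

(0.0649, 0.0468, -0.4303)

centre 1 = (0.2440·cos0.0°, 0.2440·sin0.0°, 0.0342) = (0.2440, 0.0000, 0.0342)
arm 2 at φ=120.0°: e+L cos θ2 = 0.2500;  centre 2 = (-0.1250, 0.2165, 0.0000)
arm 3 at φ=240.0°: e+L cos θ3 = 0.2406;  centre 3 = (-0.1203, -0.2084, -0.0423)
subtract pairs → two planes through P
plane₁₂: -0.7379x+0.4330y+-0.0684z = 0.0018
Cramer: x(z) = -0.0005-0.1520z;  y(z) = 0.0033-0.1011z
quadratic in z: (1.0333)z²+(0.0053)z+(-0.1890)=0, √Δ=0.8840 → z ∈ {-0.4303, 0.4252}; z = -0.4303 (taking z<0)
x = 0.0649, y = 0.0468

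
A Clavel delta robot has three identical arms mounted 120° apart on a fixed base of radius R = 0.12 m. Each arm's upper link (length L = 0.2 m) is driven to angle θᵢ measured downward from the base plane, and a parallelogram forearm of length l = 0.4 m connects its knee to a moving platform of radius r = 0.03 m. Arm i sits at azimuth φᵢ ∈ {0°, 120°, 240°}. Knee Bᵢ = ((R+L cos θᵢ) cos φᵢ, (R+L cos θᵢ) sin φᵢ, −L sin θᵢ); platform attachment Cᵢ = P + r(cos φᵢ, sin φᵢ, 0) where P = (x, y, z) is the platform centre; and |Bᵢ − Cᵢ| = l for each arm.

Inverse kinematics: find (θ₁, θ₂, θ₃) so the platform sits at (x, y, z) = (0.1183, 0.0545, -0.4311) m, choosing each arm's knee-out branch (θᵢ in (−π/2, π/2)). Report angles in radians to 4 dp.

arm 1 (φ=0.0°): x'=0.1183, y'=0.0545
  A cos θ + B sin θ = C:  -0.0283·cos θ + -0.4311·sin θ = -0.1740
  γ=atan2(-0.4311,-0.0283)=-1.6363;  ψ=arccos(-0.4029)=1.9854;  θ1=γ+ψ≈0.3491
φ2=120.0° → target in arm frame (-0.0120, -0.1297)
  A=0.1020, B=-0.4311, C=(l²−L²−A²−y'²−z²)/(2L)=-0.2327
  γ=atan2(-0.4311,0.1020)=-1.3386;  ψ=arccos(-0.5252)=2.1237;  θ2=γ+ψ≈0.7852
arm 3 (φ=240.0°): x'=-0.1063, y'=0.0752
  A=0.1963, B=-0.4311, C=(l²−L²−A²−y'²−z²)/(2L)=-0.2751
  θ3 = atan2(B,A) + arccos(C/0.4737) = 1.0471

θ₁ = 0.3491, θ₂ = 0.7852, θ₃ = 1.0471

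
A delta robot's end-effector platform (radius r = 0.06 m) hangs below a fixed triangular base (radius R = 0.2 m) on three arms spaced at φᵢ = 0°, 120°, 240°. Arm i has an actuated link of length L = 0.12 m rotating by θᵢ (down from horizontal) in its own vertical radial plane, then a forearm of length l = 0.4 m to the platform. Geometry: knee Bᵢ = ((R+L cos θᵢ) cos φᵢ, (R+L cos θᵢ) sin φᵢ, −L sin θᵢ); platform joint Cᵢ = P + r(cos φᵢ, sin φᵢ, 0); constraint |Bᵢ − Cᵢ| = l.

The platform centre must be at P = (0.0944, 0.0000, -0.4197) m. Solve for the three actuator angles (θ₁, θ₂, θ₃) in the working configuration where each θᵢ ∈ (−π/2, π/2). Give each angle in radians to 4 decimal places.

θ₁ = 0.4361, θ₂ = 1.1341, θ₃ = 1.1341

φ1=0.0° → target in arm frame (0.0944, 0.0000)
  A cos θ + B sin θ = C:  0.0456·cos θ + -0.4197·sin θ = -0.1359
  √(A²+B²)=0.4222;  θ1 = -1.4626+1.8987 ≈ 0.4361
φ2=120.0° → target in arm frame (-0.0472, -0.0818)
  A=0.1872, B=-0.4197, C=(l²−L²−A²−y'²−z²)/(2L)=-0.3011
  θ2 = atan2(B,A) + arccos(C/0.4596) = 1.1341
φ3=240.0° → target in arm frame (-0.0472, 0.0818)
  A=0.1872, B=-0.4197, C=(l²−L²−A²−y'²−z²)/(2L)=-0.3011
  √(A²+B²)=0.4596;  θ3 = -1.1512+2.2854 ≈ 1.1341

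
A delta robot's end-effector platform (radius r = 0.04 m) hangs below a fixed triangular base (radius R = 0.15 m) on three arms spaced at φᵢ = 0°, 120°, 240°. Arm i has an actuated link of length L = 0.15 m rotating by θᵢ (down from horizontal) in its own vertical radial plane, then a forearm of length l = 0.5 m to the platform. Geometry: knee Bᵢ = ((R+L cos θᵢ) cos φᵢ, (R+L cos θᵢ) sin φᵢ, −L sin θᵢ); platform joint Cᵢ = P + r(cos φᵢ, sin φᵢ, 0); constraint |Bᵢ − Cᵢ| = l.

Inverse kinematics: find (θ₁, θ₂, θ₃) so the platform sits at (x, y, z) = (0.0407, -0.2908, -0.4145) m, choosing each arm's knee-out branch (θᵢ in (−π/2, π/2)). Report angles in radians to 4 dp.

θ₁ = 0.4361, θ₂ = 1.3960, θ₃ = -0.3492

arm 1 (φ=0.0°): x'=0.0407, y'=-0.2908
  A=0.0693, B=-0.4145, C=(l²−L²−A²−y'²−z²)/(2L)=-0.1123
  √(A²+B²)=0.4203;  θ1 = -1.4051+1.8412 ≈ 0.4361
arm 2 (φ=120.0°): x'=-0.2722, y'=0.1102
  e−x'=0.3822;  (l²−L²−(e−x')²−y'²−z²)/2L = -0.3417
  γ=atan2(-0.4145,0.3822)=-0.8259;  ψ=arccos(-0.6061)=2.2219;  θ2=γ+ψ≈1.3960
φ3=240.0° → target in arm frame (0.2315, 0.1806)
  A cos θ + B sin θ = C:  -0.1215·cos θ + -0.4145·sin θ = 0.0277
  θ3 = atan2(B,A) + arccos(C/0.4319) = -0.3492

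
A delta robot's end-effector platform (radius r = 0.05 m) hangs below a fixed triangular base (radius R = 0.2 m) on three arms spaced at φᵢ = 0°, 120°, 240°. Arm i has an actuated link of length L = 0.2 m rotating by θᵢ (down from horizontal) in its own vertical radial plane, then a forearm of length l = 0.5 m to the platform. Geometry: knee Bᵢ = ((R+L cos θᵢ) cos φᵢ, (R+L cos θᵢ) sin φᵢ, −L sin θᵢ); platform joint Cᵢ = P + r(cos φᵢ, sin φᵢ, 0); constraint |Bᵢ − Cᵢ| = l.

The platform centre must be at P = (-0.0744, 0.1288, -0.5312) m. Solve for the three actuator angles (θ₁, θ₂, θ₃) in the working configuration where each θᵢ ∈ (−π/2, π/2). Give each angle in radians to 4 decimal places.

θ₁ = 1.0471, θ₂ = 0.3489, θ₃ = 1.0470

arm 1 (φ=0.0°): x'=-0.0744, y'=0.1288
  A cos θ + B sin θ = C:  0.2244·cos θ + -0.5312·sin θ = -0.3478
  √(A²+B²)=0.5767;  θ1 = -1.1711+2.2182 ≈ 1.0471
rotate P by −φ2: (0.1487, 0.0000, -0.5312)
  A cos θ + B sin θ = C:  0.0013·cos θ + -0.5312·sin θ = -0.1804
  γ=atan2(-0.5312,0.0013)=-1.5684;  ψ=arccos(-0.3397)=1.9174;  θ2=γ+ψ≈0.3489
φ3=240.0° → target in arm frame (-0.0743, -0.1288)
  A cos θ + B sin θ = C:  0.2243·cos θ + -0.5312·sin θ = -0.3478
  θ3 = atan2(B,A) + arccos(C/0.5766) = 1.0470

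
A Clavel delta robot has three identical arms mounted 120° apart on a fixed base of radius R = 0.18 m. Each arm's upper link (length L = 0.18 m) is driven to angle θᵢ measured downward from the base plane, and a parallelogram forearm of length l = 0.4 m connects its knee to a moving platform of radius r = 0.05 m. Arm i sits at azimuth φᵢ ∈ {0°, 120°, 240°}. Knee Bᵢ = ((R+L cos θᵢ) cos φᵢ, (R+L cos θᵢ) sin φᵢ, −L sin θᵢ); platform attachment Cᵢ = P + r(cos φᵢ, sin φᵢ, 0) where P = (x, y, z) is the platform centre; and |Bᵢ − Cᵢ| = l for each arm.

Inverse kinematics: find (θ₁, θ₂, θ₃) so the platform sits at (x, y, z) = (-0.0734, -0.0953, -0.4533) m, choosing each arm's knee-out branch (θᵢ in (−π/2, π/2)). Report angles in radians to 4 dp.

rotate P by −φ1: (-0.0734, -0.0953, -0.4533)
  A cos θ + B sin θ = C:  0.2034·cos θ + -0.4533·sin θ = -0.3565
  γ=atan2(-0.4533,0.2034)=-1.1490;  ψ=arccos(-0.7175)=2.3710;  θ1=γ+ψ≈1.2220
φ2=120.0° → target in arm frame (-0.0458, 0.1112)
  e−x'=0.1758;  (l²−L²−(e−x')²−y'²−z²)/2L = -0.3366
  γ=atan2(-0.4533,0.1758)=-1.2008;  ψ=arccos(-0.6922)=2.3354;  θ2=γ+ψ≈1.1346
rotate P by −φ3: (0.1192, -0.0159, -0.4533)
  A cos θ + B sin θ = C:  0.0108·cos θ + -0.4533·sin θ = -0.2174
  γ=atan2(-0.4533,0.0108)=-1.5470;  ψ=arccos(-0.4794)=2.0707;  θ3=γ+ψ≈0.5237

θ₁ = 1.2220, θ₂ = 1.1346, θ₃ = 0.5237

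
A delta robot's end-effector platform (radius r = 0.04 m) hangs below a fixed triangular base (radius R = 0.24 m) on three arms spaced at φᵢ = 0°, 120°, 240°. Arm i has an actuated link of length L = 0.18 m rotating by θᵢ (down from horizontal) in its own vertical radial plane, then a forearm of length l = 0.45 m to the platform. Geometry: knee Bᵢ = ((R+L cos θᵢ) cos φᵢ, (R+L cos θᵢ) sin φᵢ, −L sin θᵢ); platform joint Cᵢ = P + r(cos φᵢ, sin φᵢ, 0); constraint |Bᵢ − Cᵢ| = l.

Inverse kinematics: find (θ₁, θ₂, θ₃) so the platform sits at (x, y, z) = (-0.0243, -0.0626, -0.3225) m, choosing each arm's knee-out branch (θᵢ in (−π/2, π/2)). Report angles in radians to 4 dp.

θ₁ = 0.5237, θ₂ = 0.6111, θ₃ = -0.0002

arm 1 (φ=0.0°): x'=-0.0243, y'=-0.0626
  e−x'=0.2243;  (l²−L²−(e−x')²−y'²−z²)/2L = 0.0330
  √(A²+B²)=0.3928;  θ1 = -0.9631+1.4868 ≈ 0.5237
φ2=120.0° → target in arm frame (-0.0421, 0.0523)
  A cos θ + B sin θ = C:  0.2421·cos θ + -0.3225·sin θ = 0.0132
  θ2 = atan2(B,A) + arccos(C/0.4032) = 0.6111
φ3=240.0° → target in arm frame (0.0664, 0.0103)
  e−x'=0.1336;  (l²−L²−(e−x')²−y'²−z²)/2L = 0.1337
  √(A²+B²)=0.3491;  θ3 = -1.1780+1.1778 ≈ -0.0002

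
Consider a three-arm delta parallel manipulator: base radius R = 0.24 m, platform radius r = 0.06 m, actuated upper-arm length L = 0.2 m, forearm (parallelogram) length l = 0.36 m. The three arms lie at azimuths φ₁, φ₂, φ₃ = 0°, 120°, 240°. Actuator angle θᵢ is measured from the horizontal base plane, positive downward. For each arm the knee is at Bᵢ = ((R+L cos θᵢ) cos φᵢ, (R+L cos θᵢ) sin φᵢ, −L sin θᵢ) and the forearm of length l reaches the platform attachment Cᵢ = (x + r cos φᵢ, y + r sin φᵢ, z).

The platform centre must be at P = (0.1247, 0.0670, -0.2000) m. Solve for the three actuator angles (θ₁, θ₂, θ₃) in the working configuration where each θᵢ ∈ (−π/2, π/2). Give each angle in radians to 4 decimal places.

θ₁ = -0.2615, θ₂ = 0.7851, θ₃ = 1.3090

rotate P by −φ1: (0.1247, 0.0670, -0.2000)
  A=0.0553, B=-0.2000, C=(l²−L²−A²−y'²−z²)/(2L)=0.1051
  θ1 = atan2(B,A) + arccos(C/0.2075) = -0.2615
rotate P by −φ2: (-0.0043, -0.1415, -0.2000)
  A=0.1843, B=-0.2000, C=(l²−L²−A²−y'²−z²)/(2L)=-0.0110
  √(A²+B²)=0.2720;  θ2 = -0.8262+1.6112 ≈ 0.7851
rotate P by −φ3: (-0.1204, 0.0745, -0.2000)
  A cos θ + B sin θ = C:  0.3004·cos θ + -0.2000·sin θ = -0.1154
  γ=atan2(-0.2000,0.3004)=-0.5874;  ψ=arccos(-0.3199)=1.8964;  θ3=γ+ψ≈1.3090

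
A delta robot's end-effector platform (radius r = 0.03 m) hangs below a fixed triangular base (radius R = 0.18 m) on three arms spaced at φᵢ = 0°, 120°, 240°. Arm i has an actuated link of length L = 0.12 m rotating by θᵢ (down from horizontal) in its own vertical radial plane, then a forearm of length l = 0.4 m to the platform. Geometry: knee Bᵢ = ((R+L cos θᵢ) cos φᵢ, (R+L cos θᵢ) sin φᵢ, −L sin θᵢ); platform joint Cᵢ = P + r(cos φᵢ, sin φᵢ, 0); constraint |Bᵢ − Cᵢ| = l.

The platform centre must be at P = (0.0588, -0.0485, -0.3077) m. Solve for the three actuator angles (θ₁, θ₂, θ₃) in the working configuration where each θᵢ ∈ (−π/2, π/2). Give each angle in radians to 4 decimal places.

arm 1 (φ=0.0°): x'=0.0588, y'=-0.0485
  A=0.0912, B=-0.3077, C=(l²−L²−A²−y'²−z²)/(2L)=0.1677
  √(A²+B²)=0.3209;  θ1 = -1.2827+1.0209 ≈ -0.2617
φ2=120.0° → target in arm frame (-0.0714, -0.0267)
  e−x'=0.2214;  (l²−L²−(e−x')²−y'²−z²)/2L = 0.0050
  γ=atan2(-0.3077,0.2214)=-0.9471;  ψ=arccos(0.0131)=1.5577;  θ2=γ+ψ≈0.6106
arm 3 (φ=240.0°): x'=0.0126, y'=0.0752
  A=0.1374, B=-0.3077, C=(l²−L²−A²−y'²−z²)/(2L)=0.1100
  √(A²+B²)=0.3370;  θ3 = -1.1508+1.2384 ≈ 0.0876

θ₁ = -0.2617, θ₂ = 0.6106, θ₃ = 0.0876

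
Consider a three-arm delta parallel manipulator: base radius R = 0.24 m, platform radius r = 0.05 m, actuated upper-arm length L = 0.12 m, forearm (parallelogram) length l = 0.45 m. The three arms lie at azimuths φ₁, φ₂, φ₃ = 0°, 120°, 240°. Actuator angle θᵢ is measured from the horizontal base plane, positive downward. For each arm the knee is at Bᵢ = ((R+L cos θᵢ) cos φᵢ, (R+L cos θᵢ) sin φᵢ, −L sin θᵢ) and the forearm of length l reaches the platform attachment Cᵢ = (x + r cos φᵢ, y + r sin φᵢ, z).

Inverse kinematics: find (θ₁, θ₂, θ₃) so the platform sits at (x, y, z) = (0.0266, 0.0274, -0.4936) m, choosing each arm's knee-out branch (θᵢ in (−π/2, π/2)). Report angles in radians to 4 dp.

θ₁ = 1.0473, θ₂ = 1.1343, θ₃ = 1.3958

rotate P by −φ1: (0.0266, 0.0274, -0.4936)
  A=0.1634, B=-0.4936, C=(l²−L²−A²−y'²−z²)/(2L)=-0.3458
  √(A²+B²)=0.5199;  θ1 = -1.2511+2.2984 ≈ 1.0473
rotate P by −φ2: (0.0104, -0.0367, -0.4936)
  A=0.1796, B=-0.4936, C=(l²−L²−A²−y'²−z²)/(2L)=-0.3714
  γ=atan2(-0.4936,0.1796)=-1.2219;  ψ=arccos(-0.7071)=2.3562;  θ2=γ+ψ≈1.1343
φ3=240.0° → target in arm frame (-0.0370, 0.0093)
  e−x'=0.2270;  (l²−L²−(e−x')²−y'²−z²)/2L = -0.4465
  √(A²+B²)=0.5433;  θ3 = -1.1397+2.5355 ≈ 1.3958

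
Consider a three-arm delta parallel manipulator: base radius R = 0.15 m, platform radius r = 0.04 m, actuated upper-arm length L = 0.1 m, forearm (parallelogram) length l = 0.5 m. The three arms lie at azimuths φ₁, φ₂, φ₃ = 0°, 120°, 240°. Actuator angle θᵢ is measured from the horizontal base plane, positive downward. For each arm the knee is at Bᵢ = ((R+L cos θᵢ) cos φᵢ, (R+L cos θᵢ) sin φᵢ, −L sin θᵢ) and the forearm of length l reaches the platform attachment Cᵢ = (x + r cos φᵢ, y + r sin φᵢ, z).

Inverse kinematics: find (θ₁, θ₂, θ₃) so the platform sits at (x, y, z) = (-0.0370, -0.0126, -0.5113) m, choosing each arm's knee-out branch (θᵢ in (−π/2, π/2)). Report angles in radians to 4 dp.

arm 1 (φ=0.0°): x'=-0.0370, y'=-0.0126
  A cos θ + B sin θ = C:  0.1470·cos θ + -0.5113·sin θ = -0.2160
  √(A²+B²)=0.5320;  θ1 = -1.2908+1.9888 ≈ 0.6980
rotate P by −φ2: (0.0076, 0.0383, -0.5113)
  e−x'=0.1024;  (l²−L²−(e−x')²−y'²−z²)/2L = -0.1669
  γ=atan2(-0.5113,0.1024)=-1.3731;  ψ=arccos(-0.3201)=1.8967;  θ2=γ+ψ≈0.5235
rotate P by −φ3: (0.0294, -0.0257, -0.5113)
  A=0.0806, B=-0.5113, C=(l²−L²−A²−y'²−z²)/(2L)=-0.1429
  √(A²+B²)=0.5176;  θ3 = -1.4145+1.8506 ≈ 0.4361

θ₁ = 0.6980, θ₂ = 0.5235, θ₃ = 0.4361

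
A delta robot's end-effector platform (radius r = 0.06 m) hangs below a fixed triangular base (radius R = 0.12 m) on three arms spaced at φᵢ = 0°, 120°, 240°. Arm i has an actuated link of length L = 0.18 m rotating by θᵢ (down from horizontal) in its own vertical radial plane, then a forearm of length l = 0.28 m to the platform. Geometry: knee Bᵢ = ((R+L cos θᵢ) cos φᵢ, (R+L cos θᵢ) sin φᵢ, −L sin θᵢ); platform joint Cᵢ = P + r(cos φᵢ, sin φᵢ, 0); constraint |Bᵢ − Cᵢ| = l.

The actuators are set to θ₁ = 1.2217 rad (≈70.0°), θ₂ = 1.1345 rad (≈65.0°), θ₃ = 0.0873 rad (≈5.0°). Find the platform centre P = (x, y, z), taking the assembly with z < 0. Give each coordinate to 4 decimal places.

(-0.0962, -0.1329, -0.2846)

φ1=0.0°: virtual centre (0.1216, 0.0000, -0.1691), radius l
φ2=120.0°: virtual centre (-0.0680, 0.1178, -0.1631), radius l
arm 3 at φ=240.0°: (R−r)+L cos θ3 = 0.2393;  O3 = (-0.1197, -0.2073, -0.0157)
|O₂|²−|O₁|² = 0.0017;  |O₃|²−|O₁|² = 0.0141
linear system: -0.3792x+0.2357y = 0.0017−0.0120z; -0.4825x+-0.4145y = 0.0141−0.3069z
det = 0.2709;  x = -0.0150+0.2854z,  y = -0.0167+0.4082z
sphere 1 gives Az²+Bz+C=0 with A=1.2481, B=0.2467, C=-0.0309;  B²−4AC=0.2150;  roots -0.2846, 0.0869;  negative root z = -0.2846
x = -0.0962, y = -0.1329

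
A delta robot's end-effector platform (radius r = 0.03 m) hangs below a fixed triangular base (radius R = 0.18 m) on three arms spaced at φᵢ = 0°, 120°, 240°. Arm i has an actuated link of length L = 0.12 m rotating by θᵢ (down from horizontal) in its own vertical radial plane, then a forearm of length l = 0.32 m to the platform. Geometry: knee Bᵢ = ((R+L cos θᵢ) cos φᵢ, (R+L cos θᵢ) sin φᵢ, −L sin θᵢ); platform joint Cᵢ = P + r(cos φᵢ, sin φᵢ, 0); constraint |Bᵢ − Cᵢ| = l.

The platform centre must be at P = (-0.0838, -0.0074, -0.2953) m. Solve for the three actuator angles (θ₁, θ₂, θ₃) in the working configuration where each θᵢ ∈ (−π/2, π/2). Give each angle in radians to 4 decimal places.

arm 1 (φ=0.0°): x'=-0.0838, y'=-0.0074
  A cos θ + B sin θ = C:  0.2338·cos θ + -0.2953·sin θ = -0.2247
  √(A²+B²)=0.3766;  θ1 = -0.9011+2.2099 ≈ 1.3088
arm 2 (φ=120.0°): x'=0.0355, y'=0.0763
  e−x'=0.1145;  (l²−L²−(e−x')²−y'²−z²)/2L = -0.0755
  √(A²+B²)=0.3167;  θ2 = -1.2009+1.8117 ≈ 0.6108
arm 3 (φ=240.0°): x'=0.0483, y'=-0.0689
  A=0.1017, B=-0.2953, C=(l²−L²−A²−y'²−z²)/(2L)=-0.0595
  θ3 = atan2(B,A) + arccos(C/0.3123) = 0.5234

θ₁ = 1.3088, θ₂ = 0.6108, θ₃ = 0.5234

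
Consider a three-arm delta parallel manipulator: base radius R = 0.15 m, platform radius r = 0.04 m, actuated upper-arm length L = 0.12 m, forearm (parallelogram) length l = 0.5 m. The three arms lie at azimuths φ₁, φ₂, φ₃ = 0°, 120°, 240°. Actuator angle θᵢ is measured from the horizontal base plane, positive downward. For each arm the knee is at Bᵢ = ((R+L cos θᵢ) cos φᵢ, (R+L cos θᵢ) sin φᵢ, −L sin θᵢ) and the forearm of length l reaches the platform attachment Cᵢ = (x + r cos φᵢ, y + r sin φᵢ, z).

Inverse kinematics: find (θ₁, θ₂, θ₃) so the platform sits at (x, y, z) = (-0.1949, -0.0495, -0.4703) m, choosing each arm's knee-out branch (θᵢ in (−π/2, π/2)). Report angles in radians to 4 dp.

φ1=0.0° → target in arm frame (-0.1949, -0.0495)
  A cos θ + B sin θ = C:  0.3049·cos θ + -0.4703·sin θ = -0.3375
  √(A²+B²)=0.5605;  θ1 = -0.9956+2.2170 ≈ 1.2213
rotate P by −φ2: (0.0546, 0.1935, -0.4703)
  e−x'=0.0554;  (l²−L²−(e−x')²−y'²−z²)/2L = -0.1088
  √(A²+B²)=0.4736;  θ2 = -1.4535+1.8026 ≈ 0.3491
rotate P by −φ3: (0.1403, -0.1440, -0.4703)
  A cos θ + B sin θ = C:  -0.0303·cos θ + -0.4703·sin θ = -0.0302
  θ3 = atan2(B,A) + arccos(C/0.4713) = -0.0002

θ₁ = 1.2213, θ₂ = 0.3491, θ₃ = -0.0002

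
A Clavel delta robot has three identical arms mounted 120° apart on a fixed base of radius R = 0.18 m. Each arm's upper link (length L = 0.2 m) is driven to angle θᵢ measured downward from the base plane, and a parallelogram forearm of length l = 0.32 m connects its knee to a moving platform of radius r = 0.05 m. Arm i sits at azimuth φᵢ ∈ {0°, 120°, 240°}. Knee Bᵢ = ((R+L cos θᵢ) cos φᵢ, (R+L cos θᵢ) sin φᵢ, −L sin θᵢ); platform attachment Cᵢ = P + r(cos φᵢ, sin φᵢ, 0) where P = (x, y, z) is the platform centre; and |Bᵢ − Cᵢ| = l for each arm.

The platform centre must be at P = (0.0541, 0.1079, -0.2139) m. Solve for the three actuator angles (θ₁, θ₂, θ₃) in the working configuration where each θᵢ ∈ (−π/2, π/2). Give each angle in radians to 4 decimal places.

rotate P by −φ1: (0.0541, 0.1079, -0.2139)
  A=0.0759, B=-0.2139, C=(l²−L²−A²−y'²−z²)/(2L)=-0.0019
  θ1 = atan2(B,A) + arccos(C/0.2270) = 0.3493
arm 2 (φ=120.0°): x'=0.0664, y'=-0.1008
  A=0.0636, B=-0.2139, C=(l²−L²−A²−y'²−z²)/(2L)=0.0061
  γ=atan2(-0.2139,0.0636)=-1.2818;  ψ=arccos(0.0273)=1.5435;  θ2=γ+ψ≈0.2617
arm 3 (φ=240.0°): x'=-0.1205, y'=-0.0071
  A=0.2505, B=-0.2139, C=(l²−L²−A²−y'²−z²)/(2L)=-0.1154
  √(A²+B²)=0.3294;  θ3 = -0.7068+1.9287 ≈ 1.2219

θ₁ = 0.3493, θ₂ = 0.2617, θ₃ = 1.2219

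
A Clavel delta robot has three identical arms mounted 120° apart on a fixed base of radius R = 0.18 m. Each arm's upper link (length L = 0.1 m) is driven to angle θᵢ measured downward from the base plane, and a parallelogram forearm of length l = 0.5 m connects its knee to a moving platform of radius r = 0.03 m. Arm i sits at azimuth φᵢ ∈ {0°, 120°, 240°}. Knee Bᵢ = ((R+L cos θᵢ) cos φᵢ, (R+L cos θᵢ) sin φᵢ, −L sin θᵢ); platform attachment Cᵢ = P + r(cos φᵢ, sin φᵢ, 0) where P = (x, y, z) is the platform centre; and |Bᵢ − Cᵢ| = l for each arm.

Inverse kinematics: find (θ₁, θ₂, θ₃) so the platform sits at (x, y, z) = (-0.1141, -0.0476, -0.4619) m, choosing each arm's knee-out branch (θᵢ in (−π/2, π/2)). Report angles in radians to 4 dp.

θ₁ = 0.9598, θ₂ = 0.3492, θ₃ = -0.0871

rotate P by −φ1: (-0.1141, -0.0476, -0.4619)
  A=0.2641, B=-0.4619, C=(l²−L²−A²−y'²−z²)/(2L)=-0.2268
  γ=atan2(-0.4619,0.2641)=-1.0514;  ψ=arccos(-0.4263)=2.0112;  θ1=γ+ψ≈0.9598
rotate P by −φ2: (0.0158, 0.1226, -0.4619)
  e−x'=0.1342;  (l²−L²−(e−x')²−y'²−z²)/2L = -0.0319
  γ=atan2(-0.4619,0.1342)=-1.2881;  ψ=arccos(-0.0664)=1.6372;  θ2=γ+ψ≈0.3492
rotate P by −φ3: (0.0983, -0.0750, -0.4619)
  A cos θ + B sin θ = C:  0.0517·cos θ + -0.4619·sin θ = 0.0917
  γ=atan2(-0.4619,0.0517)=-1.4593;  ψ=arccos(0.1974)=1.3721;  θ3=γ+ψ≈-0.0871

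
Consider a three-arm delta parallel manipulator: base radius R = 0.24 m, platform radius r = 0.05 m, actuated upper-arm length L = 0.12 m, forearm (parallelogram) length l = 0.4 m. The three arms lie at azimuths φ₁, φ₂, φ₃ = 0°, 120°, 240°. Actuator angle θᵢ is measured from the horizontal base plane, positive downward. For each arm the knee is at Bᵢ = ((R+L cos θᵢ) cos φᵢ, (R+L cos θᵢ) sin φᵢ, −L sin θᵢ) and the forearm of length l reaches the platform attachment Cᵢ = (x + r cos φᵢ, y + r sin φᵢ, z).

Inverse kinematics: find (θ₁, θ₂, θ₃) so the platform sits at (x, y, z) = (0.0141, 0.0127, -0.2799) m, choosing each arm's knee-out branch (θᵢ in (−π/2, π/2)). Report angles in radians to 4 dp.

θ₁ = 0.0879, θ₂ = 0.1747, θ₃ = 0.3492

φ1=0.0° → target in arm frame (0.0141, 0.0127)
  A=0.1759, B=-0.2799, C=(l²−L²−A²−y'²−z²)/(2L)=0.1506
  θ1 = atan2(B,A) + arccos(C/0.3306) = 0.0879
rotate P by −φ2: (0.0039, -0.0186, -0.2799)
  A=0.1861, B=-0.2799, C=(l²−L²−A²−y'²−z²)/(2L)=0.1346
  γ=atan2(-0.2799,0.1861)=-0.9842;  ψ=arccos(0.4004)=1.1589;  θ2=γ+ψ≈0.1747
φ3=240.0° → target in arm frame (-0.0180, 0.0059)
  A=0.2080, B=-0.2799, C=(l²−L²−A²−y'²−z²)/(2L)=0.0997
  √(A²+B²)=0.3488;  θ3 = -0.9316+1.2808 ≈ 0.3492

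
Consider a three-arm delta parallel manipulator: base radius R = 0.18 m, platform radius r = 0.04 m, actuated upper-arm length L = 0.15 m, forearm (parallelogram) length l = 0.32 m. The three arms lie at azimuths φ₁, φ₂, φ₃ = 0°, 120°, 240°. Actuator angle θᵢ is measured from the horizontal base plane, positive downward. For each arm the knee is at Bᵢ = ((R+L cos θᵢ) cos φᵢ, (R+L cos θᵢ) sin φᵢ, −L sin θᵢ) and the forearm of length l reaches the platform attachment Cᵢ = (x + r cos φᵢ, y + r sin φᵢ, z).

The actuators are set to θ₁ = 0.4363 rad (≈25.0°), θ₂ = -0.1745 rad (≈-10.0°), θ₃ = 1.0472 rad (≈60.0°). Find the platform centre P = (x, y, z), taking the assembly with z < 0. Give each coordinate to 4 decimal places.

φ1=0.0°: virtual centre (0.2759, 0.0000, -0.0634), radius l
φ2=120.0°: virtual centre (-0.1439, 0.2492, 0.0260), radius l
S3 = (0.2150·cos240.0°, 0.2150·sin240.0°, -0.1299) = (-0.1075, -0.1862, -0.1299)
subtract pairs → two planes through P
plane₁₂: -0.8396x+0.4983y+0.1789z = 0.0033
det = 0.6948;  x = 0.0105+0.0004z,  y = 0.0243+-0.3582z
quadratic in z: (1.1283)z²+(0.1092)z+(-0.0273)=0, √Δ=0.3677 → z ∈ {-0.2113, 0.1146}; z = -0.2113 (taking z<0)
x = 0.0104, y = 0.0999

(0.0104, 0.0999, -0.2113)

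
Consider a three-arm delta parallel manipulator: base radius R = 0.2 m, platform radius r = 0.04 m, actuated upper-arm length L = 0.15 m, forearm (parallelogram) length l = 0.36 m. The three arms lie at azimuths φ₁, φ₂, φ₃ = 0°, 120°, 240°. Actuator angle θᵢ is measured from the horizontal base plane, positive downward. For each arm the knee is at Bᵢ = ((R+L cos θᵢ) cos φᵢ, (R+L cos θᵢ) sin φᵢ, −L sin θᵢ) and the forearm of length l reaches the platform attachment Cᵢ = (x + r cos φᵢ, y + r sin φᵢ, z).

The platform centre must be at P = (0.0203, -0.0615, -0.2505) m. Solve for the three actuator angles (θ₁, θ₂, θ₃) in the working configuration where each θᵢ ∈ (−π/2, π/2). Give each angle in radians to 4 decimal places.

θ₁ = 0.2616, θ₂ = 0.7853, θ₃ = 0.0877

arm 1 (φ=0.0°): x'=0.0203, y'=-0.0615
  e−x'=0.1397;  (l²−L²−(e−x')²−y'²−z²)/2L = 0.0702
  √(A²+B²)=0.2868;  θ1 = -1.0621+1.3236 ≈ 0.2616
rotate P by −φ2: (-0.0634, 0.0132, -0.2505)
  A cos θ + B sin θ = C:  0.2234·cos θ + -0.2505·sin θ = -0.0191
  γ=atan2(-0.2505,0.2234)=-0.8425;  ψ=arccos(-0.0570)=1.6278;  θ2=γ+ψ≈0.7853
φ3=240.0° → target in arm frame (0.0431, 0.0483)
  A cos θ + B sin θ = C:  0.1169·cos θ + -0.2505·sin θ = 0.0945
  √(A²+B²)=0.2764;  θ3 = -1.1342+1.2219 ≈ 0.0877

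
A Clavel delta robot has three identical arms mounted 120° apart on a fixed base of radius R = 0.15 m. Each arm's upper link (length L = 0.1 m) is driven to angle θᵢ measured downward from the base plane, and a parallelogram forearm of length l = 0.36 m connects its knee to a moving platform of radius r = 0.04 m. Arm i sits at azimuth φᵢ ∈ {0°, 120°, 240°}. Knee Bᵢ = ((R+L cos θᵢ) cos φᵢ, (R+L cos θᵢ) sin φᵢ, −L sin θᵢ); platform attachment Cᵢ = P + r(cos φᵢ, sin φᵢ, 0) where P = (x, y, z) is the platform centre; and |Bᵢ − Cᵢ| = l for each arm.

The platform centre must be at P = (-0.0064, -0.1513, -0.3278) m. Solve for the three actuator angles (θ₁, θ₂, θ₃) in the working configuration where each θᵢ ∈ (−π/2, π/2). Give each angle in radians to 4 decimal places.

φ1=0.0° → target in arm frame (-0.0064, -0.1513)
  A cos θ + B sin θ = C:  0.1164·cos θ + -0.3278·sin θ = -0.1215
  γ=atan2(-0.3278,0.1164)=-1.2296;  ψ=arccos(-0.3492)=1.9275;  θ1=γ+ψ≈0.6979
rotate P by −φ2: (-0.1278, 0.0812, -0.3278)
  e−x'=0.2378;  (l²−L²−(e−x')²−y'²−z²)/2L = -0.2550
  γ=atan2(-0.3278,0.2378)=-0.9431;  ψ=arccos(-0.6297)=2.2520;  θ2=γ+ψ≈1.3089
φ3=240.0° → target in arm frame (0.1342, 0.0701)
  e−x'=-0.0242;  (l²−L²−(e−x')²−y'²−z²)/2L = 0.0332
  √(A²+B²)=0.3287;  θ3 = -1.6446+1.4695 ≈ -0.1750

θ₁ = 0.6979, θ₂ = 1.3089, θ₃ = -0.1750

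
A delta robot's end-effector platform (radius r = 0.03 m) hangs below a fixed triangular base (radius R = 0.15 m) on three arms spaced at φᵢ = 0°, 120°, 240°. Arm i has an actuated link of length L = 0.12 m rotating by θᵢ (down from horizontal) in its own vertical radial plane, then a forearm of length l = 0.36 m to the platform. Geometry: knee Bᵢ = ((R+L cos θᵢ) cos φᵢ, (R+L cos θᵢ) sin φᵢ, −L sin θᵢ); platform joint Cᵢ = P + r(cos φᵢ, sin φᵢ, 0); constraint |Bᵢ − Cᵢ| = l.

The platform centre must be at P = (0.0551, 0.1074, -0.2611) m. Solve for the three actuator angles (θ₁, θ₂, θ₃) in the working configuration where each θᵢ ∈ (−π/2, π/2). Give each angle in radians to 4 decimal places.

arm 1 (φ=0.0°): x'=0.0551, y'=0.1074
  e−x'=0.0649;  (l²−L²−(e−x')²−y'²−z²)/2L = 0.1303
  √(A²+B²)=0.2690;  θ1 = -1.3272+1.0651 ≈ -0.2621
rotate P by −φ2: (0.0655, -0.1014, -0.2611)
  A cos θ + B sin θ = C:  0.0545·cos θ + -0.2611·sin θ = 0.1407
  θ2 = atan2(B,A) + arccos(C/0.2667) = -0.3497
arm 3 (φ=240.0°): x'=-0.1206, y'=-0.0060
  e−x'=0.2406;  (l²−L²−(e−x')²−y'²−z²)/2L = -0.0453
  θ3 = atan2(B,A) + arccos(C/0.3550) = 0.8725

θ₁ = -0.2621, θ₂ = -0.3497, θ₃ = 0.8725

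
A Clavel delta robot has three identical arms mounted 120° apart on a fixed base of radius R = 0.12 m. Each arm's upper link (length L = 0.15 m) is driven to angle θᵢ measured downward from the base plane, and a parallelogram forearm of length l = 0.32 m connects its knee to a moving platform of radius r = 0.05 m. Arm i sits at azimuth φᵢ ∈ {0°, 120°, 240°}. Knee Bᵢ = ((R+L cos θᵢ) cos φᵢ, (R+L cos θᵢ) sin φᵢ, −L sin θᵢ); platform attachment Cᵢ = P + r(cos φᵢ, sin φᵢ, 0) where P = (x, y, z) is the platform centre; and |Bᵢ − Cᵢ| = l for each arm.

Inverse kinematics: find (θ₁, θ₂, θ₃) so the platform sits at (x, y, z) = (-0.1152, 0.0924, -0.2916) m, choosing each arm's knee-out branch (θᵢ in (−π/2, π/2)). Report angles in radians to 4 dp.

θ₁ = 1.0471, θ₂ = -0.0874, θ₃ = 0.6980

φ1=0.0° → target in arm frame (-0.1152, 0.0924)
  e−x'=0.1852;  (l²−L²−(e−x')²−y'²−z²)/2L = -0.1599
  θ1 = atan2(B,A) + arccos(C/0.3454) = 1.0471
φ2=120.0° → target in arm frame (0.1376, 0.0536)
  e−x'=-0.0676;  (l²−L²−(e−x')²−y'²−z²)/2L = -0.0419
  γ=atan2(-0.2916,-0.0676)=-1.7987;  ψ=arccos(-0.1400)=1.7113;  θ2=γ+ψ≈-0.0874
φ3=240.0° → target in arm frame (-0.0224, -0.1460)
  A cos θ + B sin θ = C:  0.0924·cos θ + -0.2916·sin θ = -0.1166
  √(A²+B²)=0.3059;  θ3 = -1.2639+1.9618 ≈ 0.6980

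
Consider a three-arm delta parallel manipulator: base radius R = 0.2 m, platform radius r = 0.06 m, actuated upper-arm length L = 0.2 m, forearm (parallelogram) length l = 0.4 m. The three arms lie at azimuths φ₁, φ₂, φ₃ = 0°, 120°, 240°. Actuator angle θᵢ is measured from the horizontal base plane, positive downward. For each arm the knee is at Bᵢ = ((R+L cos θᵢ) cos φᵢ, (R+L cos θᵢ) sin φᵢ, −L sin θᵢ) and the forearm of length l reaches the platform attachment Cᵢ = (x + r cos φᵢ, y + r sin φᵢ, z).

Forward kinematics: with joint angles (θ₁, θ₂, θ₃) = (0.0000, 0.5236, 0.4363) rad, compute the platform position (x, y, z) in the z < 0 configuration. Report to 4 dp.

(0.0591, -0.0105, -0.2846)

φ1=0.0°: virtual centre (0.3400, 0.0000, 0.0000), radius l
arm 2 at φ=120.0°: e+L cos θ2 = 0.3132;  S2 = (-0.1566, 0.2712, -0.1000)
S3 = (0.3213·cos240.0°, 0.3213·sin240.0°, -0.0845) = (-0.1606, -0.2782, -0.0845)
|S₂|²−|S₁|² = -0.0075;  |S₃|²−|S₁|² = -0.0052
plane₁₂: -0.9932x+0.5425y+-0.2000z = -0.0075
Cramer: x(z) = 0.0064-0.1852z;  y(z) = -0.0021+0.0295z
sphere 1 gives Az²+Bz+C=0 with A=1.0352, B=0.1235, C=-0.0487;  B²−4AC=0.2169;  roots -0.2846, 0.1653;  negative root z = -0.2846
x = 0.0591, y = -0.0105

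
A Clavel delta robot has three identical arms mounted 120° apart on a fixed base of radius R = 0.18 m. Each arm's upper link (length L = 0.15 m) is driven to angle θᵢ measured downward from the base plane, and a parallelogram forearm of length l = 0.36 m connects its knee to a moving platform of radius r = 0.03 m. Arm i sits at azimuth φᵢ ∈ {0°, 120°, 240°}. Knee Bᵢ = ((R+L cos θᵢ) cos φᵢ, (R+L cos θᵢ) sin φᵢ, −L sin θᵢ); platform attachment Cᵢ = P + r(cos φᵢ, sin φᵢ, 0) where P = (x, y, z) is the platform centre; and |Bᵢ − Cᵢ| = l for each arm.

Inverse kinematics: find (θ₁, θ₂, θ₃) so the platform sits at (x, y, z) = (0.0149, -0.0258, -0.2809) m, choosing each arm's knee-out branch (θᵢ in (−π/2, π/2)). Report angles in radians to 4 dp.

θ₁ = 0.3489, θ₂ = 0.6107, θ₃ = 0.3490

rotate P by −φ1: (0.0149, -0.0258, -0.2809)
  A cos θ + B sin θ = C:  0.1351·cos θ + -0.2809·sin θ = 0.0309
  γ=atan2(-0.2809,0.1351)=-1.1225;  ψ=arccos(0.0992)=1.4714;  θ1=γ+ψ≈0.3489
φ2=120.0° → target in arm frame (-0.0298, 0.0000)
  e−x'=0.1798;  (l²−L²−(e−x')²−y'²−z²)/2L = -0.0138
  γ=atan2(-0.2809,0.1798)=-1.0014;  ψ=arccos(-0.0413)=1.6121;  θ2=γ+ψ≈0.6107
φ3=240.0° → target in arm frame (0.0149, 0.0258)
  A=0.1351, B=-0.2809, C=(l²−L²−A²−y'²−z²)/(2L)=0.0309
  θ3 = atan2(B,A) + arccos(C/0.3117) = 0.3490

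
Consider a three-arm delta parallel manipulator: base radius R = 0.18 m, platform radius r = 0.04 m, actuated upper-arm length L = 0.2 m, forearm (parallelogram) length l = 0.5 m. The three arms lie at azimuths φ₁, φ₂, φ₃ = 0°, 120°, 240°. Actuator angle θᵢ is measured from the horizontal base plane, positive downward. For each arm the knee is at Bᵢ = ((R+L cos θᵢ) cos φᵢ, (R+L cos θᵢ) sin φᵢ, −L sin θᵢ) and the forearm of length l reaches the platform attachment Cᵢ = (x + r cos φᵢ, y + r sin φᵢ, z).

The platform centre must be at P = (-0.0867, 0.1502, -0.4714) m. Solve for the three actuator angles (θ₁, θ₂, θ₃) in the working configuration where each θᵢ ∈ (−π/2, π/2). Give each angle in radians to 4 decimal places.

θ₁ = 0.8727, θ₂ = -0.0002, θ₃ = 0.8728

rotate P by −φ1: (-0.0867, 0.1502, -0.4714)
  e−x'=0.2267;  (l²−L²−(e−x')²−y'²−z²)/2L = -0.2154
  θ1 = atan2(B,A) + arccos(C/0.5231) = 0.8727
arm 2 (φ=120.0°): x'=0.1734, y'=0.0000
  A cos θ + B sin θ = C:  -0.0334·cos θ + -0.4714·sin θ = -0.0333
  √(A²+B²)=0.4726;  θ2 = -1.6416+1.6414 ≈ -0.0002
rotate P by −φ3: (-0.0867, -0.1502, -0.4714)
  A cos θ + B sin θ = C:  0.2267·cos θ + -0.4714·sin θ = -0.2154
  θ3 = atan2(B,A) + arccos(C/0.5231) = 0.8728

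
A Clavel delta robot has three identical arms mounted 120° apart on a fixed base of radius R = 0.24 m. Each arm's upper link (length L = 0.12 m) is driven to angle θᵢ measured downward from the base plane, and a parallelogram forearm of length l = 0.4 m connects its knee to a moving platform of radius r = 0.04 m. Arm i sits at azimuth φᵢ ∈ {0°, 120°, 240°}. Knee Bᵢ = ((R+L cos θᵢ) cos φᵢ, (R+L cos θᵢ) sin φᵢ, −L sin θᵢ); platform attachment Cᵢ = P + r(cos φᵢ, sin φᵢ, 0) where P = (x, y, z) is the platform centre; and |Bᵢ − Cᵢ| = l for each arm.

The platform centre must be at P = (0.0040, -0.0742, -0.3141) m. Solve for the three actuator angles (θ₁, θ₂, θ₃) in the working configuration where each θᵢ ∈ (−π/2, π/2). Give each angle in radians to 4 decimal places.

θ₁ = 0.5239, θ₂ = 0.9598, θ₃ = 0.0878

arm 1 (φ=0.0°): x'=0.0040, y'=-0.0742
  A cos θ + B sin θ = C:  0.1960·cos θ + -0.3141·sin θ = 0.0126
  γ=atan2(-0.3141,0.1960)=-1.0129;  ψ=arccos(0.0340)=1.5368;  θ1=γ+ψ≈0.5239
arm 2 (φ=120.0°): x'=-0.0663, y'=0.0336
  A cos θ + B sin θ = C:  0.2663·cos θ + -0.3141·sin θ = -0.1045
  θ2 = atan2(B,A) + arccos(C/0.4118) = 0.9598
arm 3 (φ=240.0°): x'=0.0623, y'=0.0406
  e−x'=0.1377;  (l²−L²−(e−x')²−y'²−z²)/2L = 0.1097
  θ3 = atan2(B,A) + arccos(C/0.3430) = 0.0878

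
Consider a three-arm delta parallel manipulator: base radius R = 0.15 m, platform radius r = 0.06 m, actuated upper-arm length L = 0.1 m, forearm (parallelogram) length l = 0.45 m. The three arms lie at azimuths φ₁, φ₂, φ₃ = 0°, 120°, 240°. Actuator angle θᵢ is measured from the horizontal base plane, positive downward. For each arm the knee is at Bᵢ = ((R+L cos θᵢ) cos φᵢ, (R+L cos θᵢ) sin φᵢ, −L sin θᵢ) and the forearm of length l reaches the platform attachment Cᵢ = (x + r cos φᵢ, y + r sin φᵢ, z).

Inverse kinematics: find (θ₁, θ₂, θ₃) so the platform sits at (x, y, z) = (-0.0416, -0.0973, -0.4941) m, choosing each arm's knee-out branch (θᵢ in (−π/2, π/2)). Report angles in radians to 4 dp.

θ₁ = 1.1342, θ₂ = 1.2216, θ₃ = 0.5236

φ1=0.0° → target in arm frame (-0.0416, -0.0973)
  e−x'=0.1316;  (l²−L²−(e−x')²−y'²−z²)/2L = -0.3921
  √(A²+B²)=0.5113;  θ1 = -1.3105+2.4447 ≈ 1.1342
rotate P by −φ2: (-0.0635, 0.0847, -0.4941)
  A cos θ + B sin θ = C:  0.1535·cos θ + -0.4941·sin θ = -0.4118
  √(A²+B²)=0.5174;  θ2 = -1.2696+2.4913 ≈ 1.2216
rotate P by −φ3: (0.1051, 0.0126, -0.4941)
  A cos θ + B sin θ = C:  -0.0151·cos θ + -0.4941·sin θ = -0.2601
  θ3 = atan2(B,A) + arccos(C/0.4943) = 0.5236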